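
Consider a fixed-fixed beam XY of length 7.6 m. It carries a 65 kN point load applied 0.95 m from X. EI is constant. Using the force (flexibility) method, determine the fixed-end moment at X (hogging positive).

Release both end moments; the primary structure is a simply-supported span XY with redundants M_X and M_Y.
End rotations of the released simple span under the applied load (×1/EI):
  at X: point load 65 at a = 0.95: Pab(L + b)/(6LEI) = 128.3/EI
  at Y: point load 65 at a = 0.95: Pab(L + a)/(6LEI) = 76.99/EI
  θ_X0 = 128.3/EI,  θ_Y0 = 76.99/EI
Flexibility coefficients: a unit moment at one end gives L/(3EI) there and L/(6EI) at the far end, so f₁₁ = f₂₂ = 2.533/EI and f₁₂ = f₂₁ = 1.267/EI.
Compatibility — zero rotation at each built-in end:
  2.533 M_X + 1.267 M_Y = 128.3
  1.267 M_X + 2.533 M_Y = 76.99
Solving the pair gives M_X = 47.28 kN·m and M_Y = 6.754 kN·m (hogging).

M_X = 47.28 kN·m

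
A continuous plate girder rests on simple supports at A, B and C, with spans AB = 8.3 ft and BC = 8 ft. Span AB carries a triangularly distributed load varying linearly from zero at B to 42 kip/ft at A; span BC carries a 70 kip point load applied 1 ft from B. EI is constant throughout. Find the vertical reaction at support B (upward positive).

R_B = 147.4 kip

Release continuity at B by inserting a hinge; the redundant is the internal moment M_B. The primary structure is two simply-supported spans AB and BC.
Rotations at B on the released spans (each span's end-slope, ×1/EI):
  span AB: triangular load, peak 42: 7w₀L³/(360EI) = 467/EI
  span BC: point load 70 at a = 1: Pab(L + b)/(6LEI) = 153.1/EI
  relative rotation θ_0 = (467 + 153.1)/EI = 620.1/EI
A unit hogging moment at B produces rotation L₁/(3EI) + L₂/(3EI) = 5.433/EI.
Slope continuity at B: θ_0 = M_B·5.433/EI, so M_B = 620.1/5.433 = 114.1 kip·ft (hogging).
Span AB, ΣM about A with M_B applied at B: R_B^{AB}·8.3 = 482.2 + 114.1, so R_B^{AB} = 71.85 kip and R_A = 174.3 − 71.85 = 102.4 kip.
Span BC, ΣM about C: R_B^{BC}·8 = 490 + 114.1, so R_B^{BC} = 75.52 kip and R_C = 70 − 75.52 = -5.516 kip.
R_B = 71.85 + 75.52 = 147.4 kip.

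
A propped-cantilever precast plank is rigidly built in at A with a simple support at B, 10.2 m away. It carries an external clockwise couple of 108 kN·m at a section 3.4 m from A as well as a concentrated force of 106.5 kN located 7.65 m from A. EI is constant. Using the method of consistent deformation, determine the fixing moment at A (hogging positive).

M_A = 145.3 kN·m

Remove the prop at B; the released (primary) structure is a cantilever built in at A.
Downward deflection at the released point B due to the loads:
  clockwise couple 108 at a = 3.4: M₀a(2L − a)/(2EI) = 3121/EI
  point load 106.5 at a = 7.65: Pa²(3L − a)/(6EI) = 23840/EI
  δ_0 = 26961/EI
Flexibility coefficient — unit upward force at B: δ_{BB} = L³/(3EI) = 353.7/EI.
Compatibility at B: δ_0 − R_B·δ_{BB} = 0, so R_B = 26961/353.7 = 76.22 kN.
Moment equilibrium about A: M_A = Σ(load moments about A) − R_B·L = 922.7 − 76.22×10.2 = 145.3 kN·m.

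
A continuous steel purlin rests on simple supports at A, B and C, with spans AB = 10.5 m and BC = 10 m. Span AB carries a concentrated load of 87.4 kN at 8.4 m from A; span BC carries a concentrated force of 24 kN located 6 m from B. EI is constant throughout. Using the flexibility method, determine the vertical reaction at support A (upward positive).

R_A = 9.161 kN

Insert a hinge at B; M_B is the redundant, and each span becomes simply supported.
Discontinuity in slope at B on the released structure — sum the simple-span end rotations:
  span AB: point load 87.4 at a = 8.4: Pab(L + a)/(6LEI) = 462.5/EI
  span BC: point load 24 at a = 6: Pab(L + b)/(6LEI) = 134.4/EI
  relative rotation θ_0 = (462.5 + 134.4)/EI = 596.9/EI
A unit hogging moment at B produces rotation L₁/(3EI) + L₂/(3EI) = 6.833/EI.
Slope continuity at B: θ_0 = M_B·6.833/EI, so M_B = 596.9/6.833 = 87.35 kN·m (hogging).
Span AB, ΣM about A with M_B applied at B: R_B^{AB}·10.5 = 734.2 + 87.35, so R_B^{AB} = 78.24 kN and R_A = 87.4 − 78.24 = 9.161 kN.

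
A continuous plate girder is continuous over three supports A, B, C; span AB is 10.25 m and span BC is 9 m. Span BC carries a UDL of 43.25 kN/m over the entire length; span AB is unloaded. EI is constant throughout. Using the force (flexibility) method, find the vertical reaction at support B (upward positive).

R_B = 237.3 kN

Release continuity at B by inserting a hinge; the redundant is the internal moment M_B. The primary structure is two simply-supported spans AB and BC.
End slopes at the hinge B, treating each span as simply supported:
  span BC: UDL 43.25: wL³/(24EI) = 1314/EI
  relative rotation θ_0 = (0 + 1314)/EI = 1314/EI
A unit hogging moment at B produces rotation L₁/(3EI) + L₂/(3EI) = 6.417/EI.
Slope continuity at B: θ_0 = M_B·6.417/EI, so M_B = 1314/6.417 = 204.7 kN·m (hogging).
Span AB, ΣM about A with M_B applied at B: R_B^{AB}·10.25 = 0 + 204.7, so R_B^{AB} = 19.97 kN and R_A = 0 − 19.97 = -19.97 kN.
Span BC, ΣM about C: R_B^{BC}·9 = 1752 + 204.7, so R_B^{BC} = 217.4 kN and R_C = 389.2 − 217.4 = 171.9 kN.
R_B = 19.97 + 217.4 = 237.3 kN.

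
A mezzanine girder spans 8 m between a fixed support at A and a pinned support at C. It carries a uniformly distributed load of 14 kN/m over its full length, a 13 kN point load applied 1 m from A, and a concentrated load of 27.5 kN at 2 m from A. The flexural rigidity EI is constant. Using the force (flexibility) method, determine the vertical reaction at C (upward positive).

R_C = 44.66 kN

Choose R_C as the redundant. The primary structure is the cantilever fixed at A.
Primary-structure tip deflection at C by superposition:
  UDL 14: wL⁴/(8EI) = 7168/EI
  point load 13 at a = 1: Pa²(3L − a)/(6EI) = 49.83/EI
  point load 27.5 at a = 2: Pa²(3L − a)/(6EI) = 403.3/EI
  δ_0 = 7621/EI
Tip deflection under a unit load at C: L³/(3EI) = 170.7/EI.
The prop prevents deflection at C: R_C = δ_0/δ_{CC} = 7621/170.7 = 44.66 kN.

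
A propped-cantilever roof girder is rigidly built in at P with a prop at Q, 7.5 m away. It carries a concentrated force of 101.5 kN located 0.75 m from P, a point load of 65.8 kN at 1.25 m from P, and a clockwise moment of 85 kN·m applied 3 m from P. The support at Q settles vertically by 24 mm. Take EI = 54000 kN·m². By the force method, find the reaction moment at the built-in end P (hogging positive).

Release the roller at Q. Primary structure: cantilever fixed at P.
Deflection at Q on the released cantilever, summing each load's contribution:
  point load 101.5 at a = 0.75: Pa²(3L − a)/(6EI) = 207/EI
  point load 65.8 at a = 1.25: Pa²(3L − a)/(6EI) = 364.1/EI
  clockwise couple 85 at a = 3: M₀a(2L − a)/(2EI) = 1530/EI
  δ_0 = 2101/EI
Tip deflection under a unit load at Q: L³/(3EI) = 140.6/EI.
With EI = 54000 kN·m²: δ_0 = 0.038909 m and δ_{QQ} = 0.002604 m/kN.
Compatibility — the beam at Q must follow the support down by 0.024 m: δ_0 − R_Q·δ_{QQ} = 0.024, so R_Q = (0.038909 − 0.024)/0.002604 = 5.725 kN.
Moment equilibrium about P: M_P = Σ(load moments about P) − R_Q·L = 243.4 − 5.725×7.5 = 200.4 kN·m.

M_P = 200.4 kN·m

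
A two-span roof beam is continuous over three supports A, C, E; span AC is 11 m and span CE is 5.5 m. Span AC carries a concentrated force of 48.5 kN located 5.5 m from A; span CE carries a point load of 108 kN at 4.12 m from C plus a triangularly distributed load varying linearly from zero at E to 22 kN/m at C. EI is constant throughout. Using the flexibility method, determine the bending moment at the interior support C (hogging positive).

M_C = 104.8 kN·m

Insert a hinge at C; M_C is the redundant, and each span becomes simply supported.
End slopes at the hinge C, treating each span as simply supported:
  span AC: point load 48.5 at a = 5.5: Pab(L + a)/(6LEI) = 366.8/EI
  span CE: point load 108 at a = 4.12: Pab(L + b)/(6LEI) = 128/EI
  span CE: triangular load, peak 22: w₀L³/(45EI) = 81.34/EI
  relative rotation θ_0 = (366.8 + 209.4)/EI = 576.1/EI
A unit hogging moment at C produces rotation L₁/(3EI) + L₂/(3EI) = 5.5/EI.
Compatibility: M_C·(L₁+L₂)/(3EI) = θ_0, giving M_C = 104.8 kN·m (hogging).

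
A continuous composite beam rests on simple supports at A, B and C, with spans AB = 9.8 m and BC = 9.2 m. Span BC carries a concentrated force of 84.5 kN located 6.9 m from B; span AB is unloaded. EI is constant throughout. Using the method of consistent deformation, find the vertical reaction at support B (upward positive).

R_B = 30.42 kN

Take M_B as the redundant. Released structure: two simple spans AB and BC with a hinge at B.
Discontinuity in slope at B on the released structure — sum the simple-span end rotations:
  span BC: point load 84.5 at a = 6.9: Pab(L + b)/(6LEI) = 279.4/EI
  relative rotation θ_0 = (0 + 279.4)/EI = 279.4/EI
A unit hogging moment at B produces rotation L₁/(3EI) + L₂/(3EI) = 6.333/EI.
Compatibility: M_B·(L₁+L₂)/(3EI) = θ_0, giving M_B = 44.11 kN·m (hogging).
Span AB, ΣM about A with M_B applied at B: R_B^{AB}·9.8 = 0 + 44.11, so R_B^{AB} = 4.501 kN and R_A = 0 − 4.501 = -4.501 kN.
Span BC, ΣM about C: R_B^{BC}·9.2 = 194.3 + 44.11, so R_B^{BC} = 25.92 kN and R_C = 84.5 − 25.92 = 58.58 kN.
R_B = 4.501 + 25.92 = 30.42 kN.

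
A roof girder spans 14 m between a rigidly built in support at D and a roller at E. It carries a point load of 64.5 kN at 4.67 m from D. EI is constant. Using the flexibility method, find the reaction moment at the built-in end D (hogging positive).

Release the roller at E. Primary structure: cantilever fixed at D.
Free-end deflection of the primary structure under the applied loading (downward +):
  point load 64.5 at a = 4.67: Pa²(3L − a)/(6EI) = 8752/EI
Flexibility coefficient — unit upward force at E: δ_{EE} = L³/(3EI) = 914.7/EI.
Compatibility at E: δ_0 − R_E·δ_{EE} = 0, so R_E = 8752/914.7 = 9.568 kN.
Moment equilibrium about D: M_D = Σ(load moments about D) − R_E·L = 301.2 − 9.568×14 = 167.3 kN·m.

M_D = 167.3 kN·m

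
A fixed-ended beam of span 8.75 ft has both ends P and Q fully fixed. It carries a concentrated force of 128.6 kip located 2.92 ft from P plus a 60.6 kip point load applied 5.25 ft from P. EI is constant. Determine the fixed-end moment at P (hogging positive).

Take the two fixed-end moments M_P, M_Q as redundants; the released structure is the simple span PQ.
End rotations of the released simple span under the applied load (×1/EI):
  at P: point load 128.6 at a = 2.92: Pab(L + b)/(6LEI) = 608/EI
  at Q: point load 128.6 at a = 2.92: Pab(L + a)/(6LEI) = 486.6/EI
  at P: point load 60.6 at a = 5.25: Pab(L + b)/(6LEI) = 259.8/EI
  at Q: point load 60.6 at a = 5.25: Pab(L + a)/(6LEI) = 296.9/EI
  θ_P0 = 867.8/EI,  θ_Q0 = 783.6/EI
Flexibility coefficients: a unit moment at one end gives L/(3EI) there and L/(6EI) at the far end, so f₁₁ = f₂₂ = 2.917/EI and f₁₂ = f₂₁ = 1.458/EI.
Compatibility — zero rotation at each built-in end:
  2.917 M_P + 1.458 M_Q = 867.8
  1.458 M_P + 2.917 M_Q = 783.6
Solving the pair gives M_P = 217.6 kip·ft and M_Q = 159.9 kip·ft (hogging).

M_P = 217.6 kip·ft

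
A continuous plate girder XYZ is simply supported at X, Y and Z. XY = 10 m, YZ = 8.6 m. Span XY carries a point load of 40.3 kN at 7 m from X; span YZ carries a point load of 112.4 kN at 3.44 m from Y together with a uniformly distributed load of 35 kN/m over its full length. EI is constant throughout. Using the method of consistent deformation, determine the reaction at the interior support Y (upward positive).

R_Y = 305.4 kN

Take M_Y as the redundant. Released structure: two simple spans XY and YZ with a hinge at Y.
Rotations at Y on the released spans (each span's end-slope, ×1/EI):
  span XY: point load 40.3 at a = 7: Pab(L + a)/(6LEI) = 239.8/EI
  span YZ: point load 112.4 at a = 3.44: Pab(L + b)/(6LEI) = 532/EI
  span YZ: UDL 35: wL³/(24EI) = 927.6/EI
  relative rotation θ_0 = (239.8 + 1460)/EI = 1699/EI
A unit hogging moment at Y produces rotation L₁/(3EI) + L₂/(3EI) = 6.2/EI.
Compatibility: M_Y·(L₁+L₂)/(3EI) = θ_0, giving M_Y = 274.1 kN·m (hogging).
Span XY, ΣM about X with M_Y applied at Y: R_Y^{XY}·10 = 282.1 + 274.1, so R_Y^{XY} = 55.62 kN and R_X = 40.3 − 55.62 = -15.32 kN.
Span YZ, ΣM about Z: R_Y^{YZ}·8.6 = 1874 + 274.1, so R_Y^{YZ} = 249.8 kN and R_Z = 413.4 − 249.8 = 163.6 kN.
R_Y = 55.62 + 249.8 = 305.4 kN.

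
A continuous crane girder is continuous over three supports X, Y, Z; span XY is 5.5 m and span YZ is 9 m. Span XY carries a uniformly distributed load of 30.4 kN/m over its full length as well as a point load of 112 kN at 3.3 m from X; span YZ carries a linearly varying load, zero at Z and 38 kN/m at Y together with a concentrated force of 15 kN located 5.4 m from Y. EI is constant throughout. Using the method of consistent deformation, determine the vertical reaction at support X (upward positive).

Insert a hinge at Y; M_Y is the redundant, and each span becomes simply supported.
Discontinuity in slope at Y on the released structure — sum the simple-span end rotations:
  span XY: UDL 30.4: wL³/(24EI) = 210.7/EI
  span XY: point load 112 at a = 3.3: Pab(L + a)/(6LEI) = 216.8/EI
  span YZ: triangular load, peak 38: w₀L³/(45EI) = 615.6/EI
  span YZ: point load 15 at a = 5.4: Pab(L + b)/(6LEI) = 68.04/EI
  relative rotation θ_0 = (427.6 + 683.6)/EI = 1111/EI
A unit hogging moment at Y produces rotation L₁/(3EI) + L₂/(3EI) = 4.833/EI.
Compatibility: M_Y·(L₁+L₂)/(3EI) = θ_0, giving M_Y = 229.9 kN·m (hogging).
Span XY, ΣM about X with M_Y applied at Y: R_Y^{XY}·5.5 = 829.4 + 229.9, so R_Y^{XY} = 192.6 kN and R_X = 279.2 − 192.6 = 86.6 kN.

R_X = 86.6 kN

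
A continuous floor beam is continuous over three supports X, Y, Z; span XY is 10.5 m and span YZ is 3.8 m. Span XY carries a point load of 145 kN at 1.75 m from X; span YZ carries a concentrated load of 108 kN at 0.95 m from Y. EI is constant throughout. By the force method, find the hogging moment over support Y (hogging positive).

Insert a hinge at Y; M_Y is the redundant, and each span becomes simply supported.
Discontinuity in slope at Y on the released structure — sum the simple-span end rotations:
  span XY: point load 145 at a = 1.75: Pab(L + a)/(6LEI) = 431.7/EI
  span YZ: point load 108 at a = 0.95: Pab(L + b)/(6LEI) = 85.29/EI
  relative rotation θ_0 = (431.7 + 85.29)/EI = 517/EI
A unit hogging moment at Y produces rotation L₁/(3EI) + L₂/(3EI) = 4.767/EI.
Slope continuity at Y: θ_0 = M_Y·4.767/EI, so M_Y = 517/4.767 = 108.5 kN·m (hogging).

M_Y = 108.5 kN·m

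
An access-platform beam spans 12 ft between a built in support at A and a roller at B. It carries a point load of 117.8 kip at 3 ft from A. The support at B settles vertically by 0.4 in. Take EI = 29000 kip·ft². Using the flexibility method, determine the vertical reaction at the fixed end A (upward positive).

Choose R_B as the redundant. The primary structure is the cantilever fixed at A.
Deflection at B on the released cantilever, summing each load's contribution:
  point load 117.8 at a = 3: Pa²(3L − a)/(6EI) = 5831/EI
Tip deflection under a unit load at B: L³/(3EI) = 576/EI.
With EI = 29000 kip·ft²: δ_0 = 0.20107 ft and δ_{BB} = 0.019862 ft/kip.
Compatibility — the beam at B must follow the support down by 0.03333 ft: δ_0 − R_B·δ_{BB} = 0.03333, so R_B = (0.20107 − 0.03333)/0.019862 = 8.445 kip.
Vertical equilibrium: R_A = ΣP − R_B = 117.8 − 8.445 = 109.4 kip.

R_A = 109.4 kip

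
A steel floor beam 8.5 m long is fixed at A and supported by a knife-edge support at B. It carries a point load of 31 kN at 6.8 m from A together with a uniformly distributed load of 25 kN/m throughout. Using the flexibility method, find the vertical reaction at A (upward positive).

Take the reaction at B as the redundant and release it; the primary structure is a cantilever fixed at A.
Primary-structure tip deflection at B by superposition:
  point load 31 at a = 6.8: Pa²(3L − a)/(6EI) = 4468/EI
  UDL 25: wL⁴/(8EI) = 16313/EI
  δ_0 = 20780/EI
Tip deflection under a unit load at B: L³/(3EI) = 204.7/EI.
Compatibility at B: δ_0 − R_B·δ_{BB} = 0, so R_B = 20780/204.7 = 101.5 kN.
Vertical equilibrium: R_A = ΣP − R_B = 243.5 − 101.5 = 142 kN.

R_A = 142 kN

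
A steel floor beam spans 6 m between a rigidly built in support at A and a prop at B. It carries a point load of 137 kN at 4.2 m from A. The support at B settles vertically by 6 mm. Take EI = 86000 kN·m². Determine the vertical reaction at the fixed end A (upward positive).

R_A = 66.97 kN

Release the roller at B. Primary structure: cantilever fixed at A.
Deflection at B on the released cantilever, summing each load's contribution:
  point load 137 at a = 4.2: Pa²(3L − a)/(6EI) = 5558/EI
Tip deflection under a unit load at B: L³/(3EI) = 72/EI.
With EI = 86000 kN·m²: δ_0 = 0.064632 m and δ_{BB} = 0.000837 m/kN.
Compatibility — the beam at B must follow the support down by 0.006 m: δ_0 − R_B·δ_{BB} = 0.006, so R_B = (0.064632 − 0.006)/0.000837 = 70.03 kN.
Vertical equilibrium: R_A = ΣP − R_B = 137 − 70.03 = 66.97 kN.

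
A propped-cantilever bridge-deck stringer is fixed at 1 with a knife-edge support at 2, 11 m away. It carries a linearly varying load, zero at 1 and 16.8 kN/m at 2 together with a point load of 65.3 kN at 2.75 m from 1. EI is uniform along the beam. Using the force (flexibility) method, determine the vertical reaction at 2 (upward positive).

R_2 = 56.43 kN

Remove the prop at 2; the released (primary) structure is a cantilever built in at 1.
Free-end deflection of the primary structure under the applied loading (downward +):
  triangular load, peak 16.8 at the free end: 11w₀L⁴/(120EI) = 22547/EI
  point load 65.3 at a = 2.75: Pa²(3L − a)/(6EI) = 2490/EI
  δ_0 = 25037/EI
Tip deflection under a unit load at 2: L³/(3EI) = 443.7/EI.
The prop prevents deflection at 2: R_2 = δ_0/δ_{22} = 25037/443.7 = 56.43 kN.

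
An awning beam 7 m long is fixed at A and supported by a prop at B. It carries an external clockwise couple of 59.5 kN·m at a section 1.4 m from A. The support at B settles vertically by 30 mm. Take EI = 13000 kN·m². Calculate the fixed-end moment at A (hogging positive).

Choose R_B as the redundant. The primary structure is the cantilever fixed at A.
Free-end deflection of the primary structure under the applied loading (downward +):
  clockwise couple 59.5 at a = 1.4: M₀a(2L − a)/(2EI) = 524.8/EI
Tip deflection under a unit load at B: L³/(3EI) = 114.3/EI.
With EI = 13000 kN·m²: δ_0 = 0.040368 m and δ_{BB} = 0.008795 m/kN.
Compatibility — the beam at B must follow the support down by 0.03 m: δ_0 − R_B·δ_{BB} = 0.03, so R_B = (0.040368 − 0.03)/0.008795 = 1.179 kN.
Moment equilibrium about A: M_A = Σ(load moments about A) − R_B·L = 59.5 − 1.179×7 = 51.25 kN·m.

M_A = 51.25 kN·m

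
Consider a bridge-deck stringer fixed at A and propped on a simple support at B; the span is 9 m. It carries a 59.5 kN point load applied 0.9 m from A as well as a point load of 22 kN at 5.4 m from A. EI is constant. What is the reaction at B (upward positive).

R_B = 10.37 kN

Choose R_B as the redundant. The primary structure is the cantilever fixed at A.
Free-end deflection of the primary structure under the applied loading (downward +):
  point load 59.5 at a = 0.9: Pa²(3L − a)/(6EI) = 209.6/EI
  point load 22 at a = 5.4: Pa²(3L − a)/(6EI) = 2309/EI
  δ_0 = 2519/EI
Tip deflection under a unit load at B: L³/(3EI) = 243/EI.
Compatibility at B: δ_0 − R_B·δ_{BB} = 0, so R_B = 2519/243 = 10.37 kN.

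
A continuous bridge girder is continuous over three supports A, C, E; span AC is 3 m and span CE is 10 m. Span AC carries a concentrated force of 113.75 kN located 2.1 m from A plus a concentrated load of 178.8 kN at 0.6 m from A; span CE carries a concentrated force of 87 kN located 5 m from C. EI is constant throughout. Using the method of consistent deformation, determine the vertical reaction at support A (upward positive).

R_A = 126.7 kN

Insert a hinge at C; M_C is the redundant, and each span becomes simply supported.
Discontinuity in slope at C on the released structure — sum the simple-span end rotations:
  span AC: point load 113.75 at a = 2.1: Pab(L + a)/(6LEI) = 60.91/EI
  span AC: point load 178.8 at a = 0.6: Pab(L + a)/(6LEI) = 51.49/EI
  span CE: point load 87 at a = 5: Pab(L + b)/(6LEI) = 543.8/EI
  relative rotation θ_0 = (112.4 + 543.8)/EI = 656.2/EI
A unit hogging moment at C produces rotation L₁/(3EI) + L₂/(3EI) = 4.333/EI.
Compatibility: M_C·(L₁+L₂)/(3EI) = θ_0, giving M_C = 151.4 kN·m (hogging).
Span AC, ΣM about A with M_C applied at C: R_C^{AC}·3 = 346.2 + 151.4, so R_C^{AC} = 165.9 kN and R_A = 292.6 − 165.9 = 126.7 kN.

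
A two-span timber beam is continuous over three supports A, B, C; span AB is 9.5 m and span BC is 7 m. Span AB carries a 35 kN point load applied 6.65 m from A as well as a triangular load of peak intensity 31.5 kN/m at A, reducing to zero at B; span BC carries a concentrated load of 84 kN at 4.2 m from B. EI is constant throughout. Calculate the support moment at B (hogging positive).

Take M_B as the redundant. Released structure: two simple spans AB and BC with a hinge at B.
Rotations at B on the released spans (each span's end-slope, ×1/EI):
  span AB: point load 35 at a = 6.65: Pab(L + a)/(6LEI) = 187.9/EI
  span AB: triangular load, peak 31.5: 7w₀L³/(360EI) = 525.1/EI
  span BC: point load 84 at a = 4.2: Pab(L + b)/(6LEI) = 230.5/EI
  relative rotation θ_0 = (713.1 + 230.5)/EI = 943.6/EI
A unit hogging moment at B produces rotation L₁/(3EI) + L₂/(3EI) = 5.5/EI.
Compatibility: M_B·(L₁+L₂)/(3EI) = θ_0, giving M_B = 171.6 kN·m (hogging).

M_B = 171.6 kN·m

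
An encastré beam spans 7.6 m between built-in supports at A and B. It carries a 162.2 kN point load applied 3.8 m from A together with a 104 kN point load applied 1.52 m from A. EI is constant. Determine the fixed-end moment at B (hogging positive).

M_B = 179.4 kN·m

Release both end moments; the primary structure is a simply-supported span AB with redundants M_A and M_B.
Simple-span end rotations at A and B under the given loads:
  at A: point load 162.2 at a = 3.8: Pab(L + b)/(6LEI) = 585.5/EI
  at B: point load 162.2 at a = 3.8: Pab(L + a)/(6LEI) = 585.5/EI
  at A: point load 104 at a = 1.52: Pab(L + b)/(6LEI) = 288.3/EI
  at B: point load 104 at a = 1.52: Pab(L + a)/(6LEI) = 192.2/EI
  θ_A0 = 873.9/EI,  θ_B0 = 777.8/EI
Flexibility coefficients: a unit moment at one end gives L/(3EI) there and L/(6EI) at the far end, so f₁₁ = f₂₂ = 2.533/EI and f₁₂ = f₂₁ = 1.267/EI.
Compatibility — zero rotation at each built-in end:
  2.533 M_A + 1.267 M_B = 873.9
  1.267 M_A + 2.533 M_B = 777.8
Solving the pair gives M_A = 255.3 kN·m and M_B = 179.4 kN·m (hogging).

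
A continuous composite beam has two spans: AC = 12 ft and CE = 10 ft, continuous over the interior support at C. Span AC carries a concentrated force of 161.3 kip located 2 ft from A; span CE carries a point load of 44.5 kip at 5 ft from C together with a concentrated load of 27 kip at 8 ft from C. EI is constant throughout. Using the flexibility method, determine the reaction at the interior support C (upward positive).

R_C = 79.33 kip

Take M_C as the redundant. Released structure: two simple spans AC and CE with a hinge at C.
End slopes at the hinge C, treating each span as simply supported:
  span AC: point load 161.3 at a = 2: Pab(L + a)/(6LEI) = 627.3/EI
  span CE: point load 44.5 at a = 5: Pab(L + b)/(6LEI) = 278.1/EI
  span CE: point load 27 at a = 8: Pab(L + b)/(6LEI) = 86.4/EI
  relative rotation θ_0 = (627.3 + 364.5)/EI = 991.8/EI
A unit hogging moment at C produces rotation L₁/(3EI) + L₂/(3EI) = 7.333/EI.
Slope continuity at C: θ_0 = M_C·7.333/EI, so M_C = 991.8/7.333 = 135.2 kip·ft (hogging).
Span AC, ΣM about A with M_C applied at C: R_C^{AC}·12 = 322.6 + 135.2, so R_C^{AC} = 38.15 kip and R_A = 161.3 − 38.15 = 123.1 kip.
Span CE, ΣM about E: R_C^{CE}·10 = 276.5 + 135.2, so R_C^{CE} = 41.17 kip and R_E = 71.5 − 41.17 = 30.33 kip.
R_C = 38.15 + 41.17 = 79.33 kip.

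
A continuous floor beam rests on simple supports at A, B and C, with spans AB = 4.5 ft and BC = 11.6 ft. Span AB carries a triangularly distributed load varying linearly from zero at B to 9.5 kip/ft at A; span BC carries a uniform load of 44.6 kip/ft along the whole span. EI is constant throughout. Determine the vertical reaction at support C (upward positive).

R_C = 211.8 kip

Insert a hinge at B; M_B is the redundant, and each span becomes simply supported.
Discontinuity in slope at B on the released structure — sum the simple-span end rotations:
  span AB: triangular load, peak 9.5: 7w₀L³/(360EI) = 16.83/EI
  span BC: UDL 44.6: wL³/(24EI) = 2901/EI
  relative rotation θ_0 = (16.83 + 2901)/EI = 2917/EI
A unit hogging moment at B produces rotation L₁/(3EI) + L₂/(3EI) = 5.367/EI.
Slope continuity at B: θ_0 = M_B·5.367/EI, so M_B = 2917/5.367 = 543.6 kip·ft (hogging).
Span BC, ΣM about C: R_B^{BC}·11.6 = 3001 + 543.6, so R_B^{BC} = 305.5 kip and R_C = 517.4 − 305.5 = 211.8 kip.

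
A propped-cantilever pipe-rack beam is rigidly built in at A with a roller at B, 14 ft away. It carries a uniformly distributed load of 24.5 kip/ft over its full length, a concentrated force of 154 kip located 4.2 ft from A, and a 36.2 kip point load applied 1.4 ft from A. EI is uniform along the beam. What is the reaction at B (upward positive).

R_B = 147.9 kip

Remove the prop at B; the released (primary) structure is a cantilever built in at A.
Free-end deflection of the primary structure under the applied loading (downward +):
  UDL 24.5: wL⁴/(8EI) = 117649/EI
  point load 154 at a = 4.2: Pa²(3L − a)/(6EI) = 17114/EI
  point load 36.2 at a = 1.4: Pa²(3L − a)/(6EI) = 480.1/EI
  δ_0 = 135243/EI
Flexibility coefficient — unit upward force at B: δ_{BB} = L³/(3EI) = 914.7/EI.
The prop prevents deflection at B: R_B = δ_0/δ_{BB} = 135243/914.7 = 147.9 kip.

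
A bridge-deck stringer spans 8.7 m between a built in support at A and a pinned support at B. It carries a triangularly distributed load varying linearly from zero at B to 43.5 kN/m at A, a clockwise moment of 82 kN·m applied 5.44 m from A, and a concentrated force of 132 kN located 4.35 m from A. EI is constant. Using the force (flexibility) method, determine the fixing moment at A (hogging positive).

Choose R_B as the redundant. The primary structure is the cantilever fixed at A.
Primary-structure tip deflection at B by superposition:
  triangular load, peak 43.5 at the fixed end: w₀L⁴/(30EI) = 8307/EI
  clockwise couple 82 at a = 5.44: M₀a(2L − a)/(2EI) = 2668/EI
  point load 132 at a = 4.35: Pa²(3L − a)/(6EI) = 9054/EI
  δ_0 = 20029/EI
Tip deflection under a unit load at B: L³/(3EI) = 219.5/EI.
The prop prevents deflection at B: R_B = δ_0/δ_{BB} = 20029/219.5 = 91.25 kN.
Moment equilibrium about A: M_A = Σ(load moments about A) − R_B·L = 1205 − 91.25×8.7 = 411.1 kN·m.

M_A = 411.1 kN·m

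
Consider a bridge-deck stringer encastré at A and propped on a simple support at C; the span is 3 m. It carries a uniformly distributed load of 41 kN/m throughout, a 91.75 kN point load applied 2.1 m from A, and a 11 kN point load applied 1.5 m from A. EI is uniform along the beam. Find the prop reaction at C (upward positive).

R_C = 101.3 kN

Take the reaction at C as the redundant and release it; the primary structure is a cantilever fixed at A.
Primary-structure tip deflection at C by superposition:
  UDL 41: wL⁴/(8EI) = 415.1/EI
  point load 91.75 at a = 2.1: Pa²(3L − a)/(6EI) = 465.3/EI
  point load 11 at a = 1.5: Pa²(3L − a)/(6EI) = 30.94/EI
  δ_0 = 911.4/EI
Tip deflection under a unit load at C: L³/(3EI) = 9/EI.
Compatibility at C: δ_0 − R_C·δ_{CC} = 0, so R_C = 911.4/9 = 101.3 kN.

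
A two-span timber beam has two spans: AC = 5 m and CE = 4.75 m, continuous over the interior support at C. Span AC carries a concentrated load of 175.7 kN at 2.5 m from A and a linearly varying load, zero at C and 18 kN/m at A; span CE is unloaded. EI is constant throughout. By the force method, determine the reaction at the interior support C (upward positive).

R_C = 143.1 kN

Insert a hinge at C; M_C is the redundant, and each span becomes simply supported.
Discontinuity in slope at C on the released structure — sum the simple-span end rotations:
  span AC: point load 175.7 at a = 2.5: Pab(L + a)/(6LEI) = 274.5/EI
  span AC: triangular load, peak 18: 7w₀L³/(360EI) = 43.75/EI
  relative rotation θ_0 = (318.3 + 0)/EI = 318.3/EI
A unit hogging moment at C produces rotation L₁/(3EI) + L₂/(3EI) = 3.25/EI.
Slope continuity at C: θ_0 = M_C·3.25/EI, so M_C = 318.3/3.25 = 97.93 kN·m (hogging).
Span AC, ΣM about A with M_C applied at C: R_C^{AC}·5 = 514.2 + 97.93, so R_C^{AC} = 122.4 kN and R_A = 220.7 − 122.4 = 98.26 kN.
Span CE, ΣM about E: R_C^{CE}·4.75 = 0 + 97.93, so R_C^{CE} = 20.62 kN and R_E = 0 − 20.62 = -20.62 kN.
R_C = 122.4 + 20.62 = 143.1 kN.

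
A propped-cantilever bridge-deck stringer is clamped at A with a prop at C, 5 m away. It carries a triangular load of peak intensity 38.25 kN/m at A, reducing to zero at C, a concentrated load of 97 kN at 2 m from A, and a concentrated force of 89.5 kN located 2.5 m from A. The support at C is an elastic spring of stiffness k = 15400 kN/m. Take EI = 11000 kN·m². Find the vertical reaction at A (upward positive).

R_A = 216 kN

Take the reaction at C as the redundant and release it; the primary structure is a cantilever fixed at A.
Downward deflection at the released point C due to the loads:
  triangular load, peak 38.25 at the fixed end: w₀L⁴/(30EI) = 796.9/EI
  point load 97 at a = 2: Pa²(3L − a)/(6EI) = 840.7/EI
  point load 89.5 at a = 2.5: Pa²(3L − a)/(6EI) = 1165/EI
  δ_0 = 2803/EI
Flexibility coefficient — unit upward force at C: δ_{CC} = L³/(3EI) = 41.67/EI.
With EI = 11000 kN·m²: δ_0 = 0.25481 m and δ_{CC} = 0.003788 m/kN.
Compatibility — the spring shortens by R_C/k under the reaction it provides: δ_0 − R_C·δ_{CC} = R_C/k. With 1/k = 0.000065 m/kN, R_C = δ_0 / (δ_{CC} + 1/k) = 0.25481 / (0.003788 + 0.000065) = 66.14 kN.
Vertical equilibrium: R_A = ΣP − R_C = 282.1 − 66.14 = 216 kN.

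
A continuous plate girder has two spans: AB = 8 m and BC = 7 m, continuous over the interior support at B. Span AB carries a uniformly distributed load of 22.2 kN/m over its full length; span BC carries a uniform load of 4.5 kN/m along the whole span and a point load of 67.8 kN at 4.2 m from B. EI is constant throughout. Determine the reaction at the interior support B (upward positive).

Insert a hinge at B; M_B is the redundant, and each span becomes simply supported.
End slopes at the hinge B, treating each span as simply supported:
  span AB: UDL 22.2: wL³/(24EI) = 473.6/EI
  span BC: UDL 4.5: wL³/(24EI) = 64.31/EI
  span BC: point load 67.8 at a = 4.2: Pab(L + b)/(6LEI) = 186/EI
  relative rotation θ_0 = (473.6 + 250.4)/EI = 724/EI
A unit hogging moment at B produces rotation L₁/(3EI) + L₂/(3EI) = 5/EI.
Slope continuity at B: θ_0 = M_B·5/EI, so M_B = 724/5 = 144.8 kN·m (hogging).
Span AB, ΣM about A with M_B applied at B: R_B^{AB}·8 = 710.4 + 144.8, so R_B^{AB} = 106.9 kN and R_A = 177.6 − 106.9 = 70.7 kN.
Span BC, ΣM about C: R_B^{BC}·7 = 300.1 + 144.8, so R_B^{BC} = 63.55 kN and R_C = 99.3 − 63.55 = 35.75 kN.
R_B = 106.9 + 63.55 = 170.5 kN.

R_B = 170.5 kN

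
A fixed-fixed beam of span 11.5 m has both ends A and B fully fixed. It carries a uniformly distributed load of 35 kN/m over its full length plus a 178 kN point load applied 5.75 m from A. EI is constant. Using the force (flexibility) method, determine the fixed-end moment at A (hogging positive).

Take the two fixed-end moments M_A, M_B as redundants; the released structure is the simple span AB.
End rotations of the released simple span under the applied load (×1/EI):
  at A: UDL 35: wL³/(24EI) = 2218/EI
  at B: UDL 35: wL³/(24EI) = 2218/EI
  at A: point load 178 at a = 5.75: Pab(L + b)/(6LEI) = 1471/EI
  at B: point load 178 at a = 5.75: Pab(L + a)/(6LEI) = 1471/EI
  θ_A0 = 3689/EI,  θ_B0 = 3689/EI
Flexibility coefficients: a unit moment at one end gives L/(3EI) there and L/(6EI) at the far end, so f₁₁ = f₂₂ = 3.833/EI and f₁₂ = f₂₁ = 1.917/EI.
Compatibility — zero rotation at each built-in end:
  3.833 M_A + 1.917 M_B = 3689
  1.917 M_A + 3.833 M_B = 3689
Solving the pair gives M_A = 641.6 kN·m and M_B = 641.6 kN·m (hogging).

M_A = 641.6 kN·m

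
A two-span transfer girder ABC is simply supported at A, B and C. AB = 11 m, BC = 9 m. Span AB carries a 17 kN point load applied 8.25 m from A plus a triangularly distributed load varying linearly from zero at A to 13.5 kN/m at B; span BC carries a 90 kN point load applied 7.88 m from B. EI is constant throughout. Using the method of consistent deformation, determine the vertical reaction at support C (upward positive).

R_C = 67.79 kN

Take M_B as the redundant. Released structure: two simple spans AB and BC with a hinge at B.
Rotations at B on the released spans (each span's end-slope, ×1/EI):
  span AB: point load 17 at a = 8.25: Pab(L + a)/(6LEI) = 112.5/EI
  span AB: triangular load, peak 13.5: w₀L³/(45EI) = 399.3/EI
  span BC: point load 90 at a = 7.88: Pab(L + b)/(6LEI) = 148.9/EI
  relative rotation θ_0 = (511.8 + 148.9)/EI = 660.7/EI
A unit hogging moment at B produces rotation L₁/(3EI) + L₂/(3EI) = 6.667/EI.
Slope continuity at B: θ_0 = M_B·6.667/EI, so M_B = 660.7/6.667 = 99.1 kN·m (hogging).
Span BC, ΣM about C: R_B^{BC}·9 = 100.8 + 99.1, so R_B^{BC} = 22.21 kN and R_C = 90 − 22.21 = 67.79 kN.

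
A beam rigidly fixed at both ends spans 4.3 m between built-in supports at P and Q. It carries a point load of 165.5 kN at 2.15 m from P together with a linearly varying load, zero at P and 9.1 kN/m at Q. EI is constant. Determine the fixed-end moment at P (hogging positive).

M_P = 94.56 kN·m

Release both end moments; the primary structure is a simply-supported span PQ with redundants M_P and M_Q.
End rotations of the released simple span under the applied load (×1/EI):
  at P: point load 165.5 at a = 2.15: Pab(L + b)/(6LEI) = 191.3/EI
  at Q: point load 165.5 at a = 2.15: Pab(L + a)/(6LEI) = 191.3/EI
  at P: triangular load, peak 9.1: 7w₀L³/(360EI) = 14.07/EI
  at Q: triangular load, peak 9.1: w₀L³/(45EI) = 16.08/EI
  θ_P0 = 205.3/EI,  θ_Q0 = 207.3/EI
Flexibility coefficients: a unit moment at one end gives L/(3EI) there and L/(6EI) at the far end, so f₁₁ = f₂₂ = 1.433/EI and f₁₂ = f₂₁ = 0.7167/EI.
Compatibility — zero rotation at each built-in end:
  1.433 M_P + 0.7167 M_Q = 205.3
  0.7167 M_P + 1.433 M_Q = 207.3
Solving the pair gives M_P = 94.56 kN·m and M_Q = 97.37 kN·m (hogging).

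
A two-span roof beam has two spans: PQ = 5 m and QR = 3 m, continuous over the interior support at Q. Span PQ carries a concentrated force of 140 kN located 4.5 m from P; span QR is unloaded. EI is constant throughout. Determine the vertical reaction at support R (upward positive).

Take M_Q as the redundant. Released structure: two simple spans PQ and QR with a hinge at Q.
End slopes at the hinge Q, treating each span as simply supported:
  span PQ: point load 140 at a = 4.5: Pab(L + a)/(6LEI) = 99.75/EI
  relative rotation θ_0 = (99.75 + 0)/EI = 99.75/EI
A unit hogging moment at Q produces rotation L₁/(3EI) + L₂/(3EI) = 2.667/EI.
Compatibility: M_Q·(L₁+L₂)/(3EI) = θ_0, giving M_Q = 37.41 kN·m (hogging).
Span QR, ΣM about R: R_Q^{QR}·3 = 0 + 37.41, so R_Q^{QR} = 12.47 kN and R_R = 0 − 12.47 = -12.47 kN.

R_R = -12.47 kN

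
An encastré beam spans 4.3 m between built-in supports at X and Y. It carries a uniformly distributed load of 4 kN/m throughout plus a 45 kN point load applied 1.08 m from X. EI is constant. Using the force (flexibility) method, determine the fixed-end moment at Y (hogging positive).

Release both end moments; the primary structure is a simply-supported span XY with redundants M_X and M_Y.
Simple-span end rotations at X and Y under the given loads:
  at X: UDL 4: wL³/(24EI) = 13.25/EI
  at Y: UDL 4: wL³/(24EI) = 13.25/EI
  at X: point load 45 at a = 1.08: Pab(L + b)/(6LEI) = 45.61/EI
  at Y: point load 45 at a = 1.08: Pab(L + a)/(6LEI) = 32.63/EI
  θ_X0 = 58.86/EI,  θ_Y0 = 45.88/EI
Flexibility coefficients: a unit moment at one end gives L/(3EI) there and L/(6EI) at the far end, so f₁₁ = f₂₂ = 1.433/EI and f₁₂ = f₂₁ = 0.7167/EI.
Compatibility — zero rotation at each built-in end:
  1.433 M_X + 0.7167 M_Y = 58.86
  0.7167 M_X + 1.433 M_Y = 45.88
Solving the pair gives M_X = 33.42 kN·m and M_Y = 15.3 kN·m (hogging).

M_Y = 15.3 kN·m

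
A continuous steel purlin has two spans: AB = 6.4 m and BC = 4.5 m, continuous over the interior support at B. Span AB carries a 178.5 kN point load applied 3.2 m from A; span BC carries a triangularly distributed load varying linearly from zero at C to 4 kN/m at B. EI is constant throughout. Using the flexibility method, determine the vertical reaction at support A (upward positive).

R_A = 69.25 kN

Take M_B as the redundant. Released structure: two simple spans AB and BC with a hinge at B.
End slopes at the hinge B, treating each span as simply supported:
  span AB: point load 178.5 at a = 3.2: Pab(L + a)/(6LEI) = 457/EI
  span BC: triangular load, peak 4: w₀L³/(45EI) = 8.1/EI
  relative rotation θ_0 = (457 + 8.1)/EI = 465.1/EI
A unit hogging moment at B produces rotation L₁/(3EI) + L₂/(3EI) = 3.633/EI.
Compatibility: M_B·(L₁+L₂)/(3EI) = θ_0, giving M_B = 128 kN·m (hogging).
Span AB, ΣM about A with M_B applied at B: R_B^{AB}·6.4 = 571.2 + 128, so R_B^{AB} = 109.2 kN and R_A = 178.5 − 109.2 = 69.25 kN.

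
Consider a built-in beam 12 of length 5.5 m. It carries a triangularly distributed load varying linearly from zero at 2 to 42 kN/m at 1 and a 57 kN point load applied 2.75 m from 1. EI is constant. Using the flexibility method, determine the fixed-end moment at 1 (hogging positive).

M_1 = 102.7 kN·m

Take the two fixed-end moments M_1, M_2 as redundants; the released structure is the simple span 12.
On the primary (simply-supported) span, the end slopes from the loading are:
  at 1: triangular load, peak 42: w₀L³/(45EI) = 155.3/EI
  at 2: triangular load, peak 42: 7w₀L³/(360EI) = 135.9/EI
  at 1: point load 57 at a = 2.75: Pab(L + b)/(6LEI) = 107.8/EI
  at 2: point load 57 at a = 2.75: Pab(L + a)/(6LEI) = 107.8/EI
  θ_10 = 263/EI,  θ_20 = 243.6/EI
Flexibility coefficients: a unit moment at one end gives L/(3EI) there and L/(6EI) at the far end, so f₁₁ = f₂₂ = 1.833/EI and f₁₂ = f₂₁ = 0.9167/EI.
Compatibility — zero rotation at each built-in end:
  1.833 M_1 + 0.9167 M_2 = 263
  0.9167 M_1 + 1.833 M_2 = 243.6
Solving the pair gives M_1 = 102.7 kN·m and M_2 = 81.54 kN·m (hogging).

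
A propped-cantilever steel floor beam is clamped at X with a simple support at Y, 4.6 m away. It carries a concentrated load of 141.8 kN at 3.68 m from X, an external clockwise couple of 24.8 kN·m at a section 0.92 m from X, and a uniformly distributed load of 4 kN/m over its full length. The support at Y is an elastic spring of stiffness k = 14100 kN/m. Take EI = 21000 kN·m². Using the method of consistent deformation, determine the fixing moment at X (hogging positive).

M_X = 106.7 kN·m

Remove the prop at Y; the released (primary) structure is a cantilever built in at X.
Deflection at Y on the released cantilever, summing each load's contribution:
  point load 141.8 at a = 3.68: Pa²(3L − a)/(6EI) = 3239/EI
  clockwise couple 24.8 at a = 0.92: M₀a(2L − a)/(2EI) = 94.46/EI
  UDL 4: wL⁴/(8EI) = 223.9/EI
  δ_0 = 3557/EI
Tip deflection under a unit load at Y: L³/(3EI) = 32.45/EI.
With EI = 21000 kN·m²: δ_0 = 0.16939 m and δ_{YY} = 0.001545 m/kN.
Compatibility — the spring shortens by R_Y/k under the reaction it provides: δ_0 − R_Y·δ_{YY} = R_Y/k. With 1/k = 0.000071 m/kN, R_Y = δ_0 / (δ_{YY} + 1/k) = 0.16939 / (0.001545 + 0.000071) = 104.8 kN.
Moment equilibrium about X: M_X = Σ(load moments about X) − R_Y·L = 588.9 − 104.8×4.6 = 106.7 kN·m.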